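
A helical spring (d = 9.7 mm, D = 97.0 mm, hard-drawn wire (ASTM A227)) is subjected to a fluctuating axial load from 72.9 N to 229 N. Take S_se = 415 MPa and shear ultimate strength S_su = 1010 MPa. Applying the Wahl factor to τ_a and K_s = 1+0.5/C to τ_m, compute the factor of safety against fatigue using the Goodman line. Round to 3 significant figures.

9.93

C = D/d = 97.0/9.7 = 10.0000; K_W = (4C−1)/(4C−4)+0.615/C = 1.1448; K_s = 1+0.5/C = 1.0500
F_a = (F_max−F_min)/2 = 78.05 N; F_m = (F_max+F_min)/2 = 150.95 N
τ_a = K_W·8F_aD/(πd³) = 1.1448 × 21.124 = 24.183 MPa
τ_m = K_s·8F_mD/(πd³) = 1.0500 × 40.854 = 42.896 MPa
Goodman: 1/n_f = τ_a/S_se + τ_m/S_su = 24.183/415 + 42.896/1010 = 0.05827 + 0.04247 = 0.10074
n_f = 1/0.10074 = 9.926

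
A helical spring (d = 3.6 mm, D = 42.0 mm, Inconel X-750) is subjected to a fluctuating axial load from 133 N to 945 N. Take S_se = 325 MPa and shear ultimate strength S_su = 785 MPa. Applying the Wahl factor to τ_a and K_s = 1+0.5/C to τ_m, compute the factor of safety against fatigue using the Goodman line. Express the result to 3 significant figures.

0.206

C = D/d = 42.0/3.6 = 11.6667; K_W = (4C−1)/(4C−4)+0.615/C = 1.1230; K_s = 1+0.5/C = 1.0429
F_a = (F_max−F_min)/2 = 406 N; F_m = (F_max+F_min)/2 = 539 N
τ_a = K_W·8F_aD/(πd³) = 1.1230 × 930.7 = 1045.2 MPa
τ_m = K_s·8F_mD/(πd³) = 1.0429 × 1235.6 = 1288.5 MPa
Goodman: 1/n_f = τ_a/S_se + τ_m/S_su = 1045.2/325 + 1288.5/785 = 3.21599 + 1.64144 = 4.8574
n_f = 1/4.8574 = 0.2059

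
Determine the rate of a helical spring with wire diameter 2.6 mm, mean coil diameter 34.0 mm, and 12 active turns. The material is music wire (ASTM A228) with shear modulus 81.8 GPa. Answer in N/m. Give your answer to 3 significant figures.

991 N/m

k = Gd⁴/(8D³N_a) = (81.8×10³ × 2.6⁴) / (8 × 34.0³ × 12)
  = 3.73806e+06 / 3.77318e+06 = 0.99069 N/mm = 990.69 N/m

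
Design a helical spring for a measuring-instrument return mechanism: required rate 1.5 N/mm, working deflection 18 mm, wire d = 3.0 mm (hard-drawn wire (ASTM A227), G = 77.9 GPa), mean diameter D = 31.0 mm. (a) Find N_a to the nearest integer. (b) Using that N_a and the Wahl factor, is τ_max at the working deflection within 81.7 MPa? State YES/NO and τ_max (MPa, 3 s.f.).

(a) 18 coils; (b) NO, τ_max = 88.2 MPa

N_a = Gd⁴/(8D³k) = (77.9×10³)(3.0⁴)/(8·31.0³·1.5) = 17.65 → N_a = 18
Actual rate k = Gd⁴/(8D³·18) = 1.4709 N/mm
Working load F = kδ = 1.4709·18 = 26.476 N
C = 31.0/3.0 = 10.3333; K_W = (4C−1)/(4C−4)+0.615/C = 1.1399
τ_max = K_W·8FD/(πd³) = 1.1399·77.408 = 88.235 MPa
τ_max > 81.7 MPa → exceeds allowable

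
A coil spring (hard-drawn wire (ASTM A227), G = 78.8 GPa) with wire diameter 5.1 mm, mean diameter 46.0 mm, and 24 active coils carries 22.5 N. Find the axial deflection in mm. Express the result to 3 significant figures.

7.89 mm

k = Gd⁴/(8D³N_a) = (78.8×10³)(5.1⁴)/(8·46.0³·24) = 2.8525 N/mm
δ = F/k = 22.5 / 2.8525 = 7.8877 mm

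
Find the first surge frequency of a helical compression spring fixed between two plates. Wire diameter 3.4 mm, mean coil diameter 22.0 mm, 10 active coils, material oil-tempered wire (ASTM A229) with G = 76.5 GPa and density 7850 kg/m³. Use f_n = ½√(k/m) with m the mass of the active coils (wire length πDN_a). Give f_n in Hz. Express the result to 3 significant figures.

247 Hz

k = Gd⁴/(8D³N_a) = (76.5×10³)(3.4⁴)/(8·22.0³·10) = 12.001 N/mm = 12001 N/m
Wire length L = πDN_a = π·22.0·10 = 691.15 mm
m = ρ·(πd²/4)·L = 7850 × 9.0792×10⁻⁶ m² × 0.69115 m = 0.049259 kg
f_n = ½√(k/m) = 0.5·√(12001/0.049259) = 0.5·√(2.4363e+05) = 246.79 Hz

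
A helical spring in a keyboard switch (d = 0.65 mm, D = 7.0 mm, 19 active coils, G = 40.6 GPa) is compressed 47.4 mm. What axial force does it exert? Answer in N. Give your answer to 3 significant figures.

6.59 N

k = Gd⁴/(8D³N_a) = (40.6×10³)(0.65⁴)/(8·7.0³·19) = 0.13901 N/mm
F = k·δ = 0.13901 × 47.4 = 6.589 N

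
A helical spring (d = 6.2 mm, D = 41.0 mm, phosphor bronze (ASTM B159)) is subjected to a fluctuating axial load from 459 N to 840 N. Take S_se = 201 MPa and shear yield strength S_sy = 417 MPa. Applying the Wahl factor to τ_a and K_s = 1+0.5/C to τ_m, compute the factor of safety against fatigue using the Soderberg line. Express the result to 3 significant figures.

0.804

C = D/d = 41.0/6.2 = 6.6129; K_W = (4C−1)/(4C−4)+0.615/C = 1.2266; K_s = 1+0.5/C = 1.0756
F_a = (F_max−F_min)/2 = 190.5 N; F_m = (F_max+F_min)/2 = 649.5 N
τ_a = K_W·8F_aD/(πd³) = 1.2266 × 83.453 = 102.37 MPa
τ_m = K_s·8F_mD/(πd³) = 1.0756 × 284.53 = 306.04 MPa
Soderberg: 1/n_f = τ_a/S_se + τ_m/S_sy = 102.37/201 + 306.04/417 = 0.50928 + 0.73392 = 1.2432
n_f = 1/1.2432 = 0.8044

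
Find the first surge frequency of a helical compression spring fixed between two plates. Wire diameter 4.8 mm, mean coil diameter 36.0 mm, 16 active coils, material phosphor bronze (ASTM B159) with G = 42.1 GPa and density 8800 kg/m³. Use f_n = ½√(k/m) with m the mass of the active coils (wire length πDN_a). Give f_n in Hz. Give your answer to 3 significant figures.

k = Gd⁴/(8D³N_a) = (42.1×10³)(4.8⁴)/(8·36.0³·16) = 3.7422 N/mm = 3742.2 N/m
Wire length L = πDN_a = π·36.0·16 = 1809.6 mm
m = ρ·(πd²/4)·L = 8800 × 18.096×10⁻⁶ m² × 1.8096 m = 0.28816 kg
f_n = ½√(k/m) = 0.5·√(3742.2/0.28816) = 0.5·√(12987) = 56.98 Hz

57.0 Hz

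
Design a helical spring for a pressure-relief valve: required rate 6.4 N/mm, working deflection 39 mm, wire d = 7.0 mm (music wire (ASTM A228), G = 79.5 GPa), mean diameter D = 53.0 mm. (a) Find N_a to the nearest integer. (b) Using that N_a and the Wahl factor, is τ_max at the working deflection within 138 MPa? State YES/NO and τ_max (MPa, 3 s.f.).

(a) 25 coils; (b) YES, τ_max = 118 MPa

N_a = Gd⁴/(8D³k) = (79.5×10³)(7.0⁴)/(8·53.0³·6.4) = 25.04 → N_a = 25
Actual rate k = Gd⁴/(8D³·25) = 6.4106 N/mm
Working load F = kδ = 6.4106·39 = 250.02 N
C = 53.0/7.0 = 7.5714; K_W = (4C−1)/(4C−4)+0.615/C = 1.1954
τ_max = K_W·8FD/(πd³) = 1.1954·98.376 = 117.59 MPa
τ_max ≤ 138 MPa → acceptable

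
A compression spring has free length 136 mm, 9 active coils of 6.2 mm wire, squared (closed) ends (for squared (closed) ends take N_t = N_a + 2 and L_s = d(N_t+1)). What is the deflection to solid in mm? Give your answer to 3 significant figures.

N_t = 11; L_s = 6.2·12 = 74.4 mm
δ_solid = L₀ − L_s = 136 − 74.4 = 61.6 mm

61.6 mm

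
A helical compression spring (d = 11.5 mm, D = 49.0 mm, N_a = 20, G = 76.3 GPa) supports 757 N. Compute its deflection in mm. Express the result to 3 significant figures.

10.7 mm

k = Gd⁴/(8D³N_a) = (76.3×10³)(11.5⁴)/(8·49.0³·20) = 70.894 N/mm
δ = F/k = 757 / 70.894 = 10.678 mm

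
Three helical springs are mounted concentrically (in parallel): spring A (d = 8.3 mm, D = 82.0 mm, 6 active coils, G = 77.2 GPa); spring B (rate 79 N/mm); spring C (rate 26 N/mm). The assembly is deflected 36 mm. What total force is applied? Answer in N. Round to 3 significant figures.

k_A = Gd⁴/(8D³N_a) = (77.2×10³)(8.3⁴)/(8·82.0³·6) = 13.844 N/mm
Parallel: k_eq = 13.844 + 79 + 26 = 118.84 N/mm
F = k_eq·δ = 118.84·36 = 4278.4 N

4280 N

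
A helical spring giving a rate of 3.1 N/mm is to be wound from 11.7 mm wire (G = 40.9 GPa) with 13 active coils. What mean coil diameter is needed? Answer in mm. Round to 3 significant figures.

133 mm

D = (Gd⁴/(8N_a·k))^(1/3) = (40.9×10³·11.7⁴/(8·13·3.1))^(1/3)
  = (2.37723e+06)^(1/3) = 133.4619 mm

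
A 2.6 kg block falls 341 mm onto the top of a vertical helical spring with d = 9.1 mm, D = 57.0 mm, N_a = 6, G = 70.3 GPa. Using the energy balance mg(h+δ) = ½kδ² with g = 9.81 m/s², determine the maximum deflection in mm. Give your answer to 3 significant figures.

k = Gd⁴/(8D³N_a) = (70.3×10³)(9.1⁴)/(8·57.0³·6) = 54.232 N/mm
W = mg = 2.6 × 9.81 = 25.506 N
½kδ² − Wδ − Wh = 0 → δ = (W + √(W² + 2kWh))/k
δ = (25.506 + √(650.56 + 943369))/54.232 = (25.506 + 971.61)/54.232 = 18.386 mm

18.4 mm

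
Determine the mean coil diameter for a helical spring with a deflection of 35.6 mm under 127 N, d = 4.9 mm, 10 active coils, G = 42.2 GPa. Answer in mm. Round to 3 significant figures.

44.0 mm

Required rate k = F/δ = 127/35.6 = 3.5674 N/mm
D = (Gd⁴/(8N_a·k))^(1/3) = (42.2×10³·4.9⁴/(8·10·3.5674))^(1/3)
  = (85241.9)^(1/3) = 44.0100 mm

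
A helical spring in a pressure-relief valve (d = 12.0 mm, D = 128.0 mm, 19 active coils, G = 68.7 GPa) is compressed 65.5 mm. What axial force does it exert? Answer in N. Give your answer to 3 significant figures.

k = Gd⁴/(8D³N_a) = (68.7×10³)(12.0⁴)/(8·128.0³·19) = 4.469 N/mm
F = k·δ = 4.469 × 65.5 = 292.72 N

293 N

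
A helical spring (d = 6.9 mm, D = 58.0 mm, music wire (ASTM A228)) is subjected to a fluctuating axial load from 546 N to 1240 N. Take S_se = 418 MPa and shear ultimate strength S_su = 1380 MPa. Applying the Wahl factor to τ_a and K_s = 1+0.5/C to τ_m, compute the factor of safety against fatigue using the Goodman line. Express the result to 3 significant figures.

C = D/d = 58.0/6.9 = 8.4058; K_W = (4C−1)/(4C−4)+0.615/C = 1.1744; K_s = 1+0.5/C = 1.0595
F_a = (F_max−F_min)/2 = 347 N; F_m = (F_max+F_min)/2 = 893 N
τ_a = K_W·8F_aD/(πd³) = 1.1744 × 156.01 = 183.22 MPa
τ_m = K_s·8F_mD/(πd³) = 1.0595 × 401.49 = 425.37 MPa
Goodman: 1/n_f = τ_a/S_se + τ_m/S_su = 183.22/418 + 425.37/1380 = 0.43833 + 0.30824 = 0.74657
n_f = 1/0.74657 = 1.339

1.34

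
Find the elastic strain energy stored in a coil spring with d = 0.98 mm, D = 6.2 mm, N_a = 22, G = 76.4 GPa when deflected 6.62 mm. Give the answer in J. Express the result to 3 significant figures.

0.0368 J

k = Gd⁴/(8D³N_a) = (76.4×10³)(0.98⁴)/(8·6.2³·22) = 1.68 N/mm
U = ½kδ² = 0.5 × 1.68 × 6.62² = 36.813 N·mm = 0.036813 J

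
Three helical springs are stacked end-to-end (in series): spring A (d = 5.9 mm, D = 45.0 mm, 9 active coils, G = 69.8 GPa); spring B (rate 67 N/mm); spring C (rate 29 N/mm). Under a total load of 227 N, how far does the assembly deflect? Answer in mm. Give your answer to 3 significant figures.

k_A = Gd⁴/(8D³N_a) = (69.8×10³)(5.9⁴)/(8·45.0³·9) = 12.891 N/mm
Series: 1/k_eq = 1/12.891 + 1/67 + 1/29 = 0.12698; k_eq = 7.8752 N/mm
δ = F/k_eq = 227/7.8752 = 28.825 mm

28.8 mm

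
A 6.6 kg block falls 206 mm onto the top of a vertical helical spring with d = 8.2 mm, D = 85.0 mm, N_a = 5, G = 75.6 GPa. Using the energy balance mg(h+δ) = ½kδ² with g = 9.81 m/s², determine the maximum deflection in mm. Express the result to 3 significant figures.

k = Gd⁴/(8D³N_a) = (75.6×10³)(8.2⁴)/(8·85.0³·5) = 13.914 N/mm
W = mg = 6.6 × 9.81 = 64.746 N
½kδ² − Wδ − Wh = 0 → δ = (W + √(W² + 2kWh))/k
δ = (64.746 + √(4192 + 371168))/13.914 = (64.746 + 612.67)/13.914 = 48.685 mm

48.7 mm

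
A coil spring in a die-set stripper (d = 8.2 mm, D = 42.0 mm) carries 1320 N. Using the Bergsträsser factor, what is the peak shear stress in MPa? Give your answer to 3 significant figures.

Spring index C = D/d = 42.0/8.2 = 5.1220
K_B = (4C+2)/(4C−3) = 22.488/17.488 = 1.2859
τ₀ = 8FD/(πd³) = 8·1320·42.0/(π·8.2³) = 443520/1732.2 = 256.05 MPa
τ_max = K·τ₀ = 1.2859 × 256.05 = 329.26 MPa

329 MPa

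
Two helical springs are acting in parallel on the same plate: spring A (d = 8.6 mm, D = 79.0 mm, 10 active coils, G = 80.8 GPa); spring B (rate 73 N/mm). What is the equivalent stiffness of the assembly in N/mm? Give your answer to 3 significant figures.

84.2 N/mm

k_A = Gd⁴/(8D³N_a) = (80.8×10³)(8.6⁴)/(8·79.0³·10) = 11.206 N/mm
Parallel: k_eq = 11.206 + 73 = 84.206 N/mm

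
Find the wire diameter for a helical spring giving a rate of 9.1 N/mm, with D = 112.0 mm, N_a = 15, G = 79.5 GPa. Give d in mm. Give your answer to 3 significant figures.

d = (8D³N_a·k / G)^(1/4) = (8·112.0³·15·9.1 / (79.5×10³))^0.25
  = (19298)^0.25 = 11.7863 mm

11.8 mm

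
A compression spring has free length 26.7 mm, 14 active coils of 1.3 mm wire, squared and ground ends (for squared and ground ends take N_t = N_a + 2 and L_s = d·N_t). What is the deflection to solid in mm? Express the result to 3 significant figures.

N_t = 16; L_s = 1.3·16 = 20.8 mm
δ_solid = L₀ − L_s = 26.7 − 20.8 = 5.9 mm

5.90 mm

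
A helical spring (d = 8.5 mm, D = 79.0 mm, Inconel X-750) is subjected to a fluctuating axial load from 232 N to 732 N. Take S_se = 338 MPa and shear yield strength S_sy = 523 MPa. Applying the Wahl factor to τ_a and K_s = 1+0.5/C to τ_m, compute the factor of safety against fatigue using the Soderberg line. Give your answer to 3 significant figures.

C = D/d = 79.0/8.5 = 9.2941; K_W = (4C−1)/(4C−4)+0.615/C = 1.1566; K_s = 1+0.5/C = 1.0538
F_a = (F_max−F_min)/2 = 250 N; F_m = (F_max+F_min)/2 = 482 N
τ_a = K_W·8F_aD/(πd³) = 1.1566 × 81.894 = 94.718 MPa
τ_m = K_s·8F_mD/(πd³) = 1.0538 × 157.89 = 166.39 MPa
Soderberg: 1/n_f = τ_a/S_se + τ_m/S_sy = 94.718/338 + 166.39/523 = 0.28023 + 0.31814 = 0.59837
n_f = 1/0.59837 = 1.671

1.67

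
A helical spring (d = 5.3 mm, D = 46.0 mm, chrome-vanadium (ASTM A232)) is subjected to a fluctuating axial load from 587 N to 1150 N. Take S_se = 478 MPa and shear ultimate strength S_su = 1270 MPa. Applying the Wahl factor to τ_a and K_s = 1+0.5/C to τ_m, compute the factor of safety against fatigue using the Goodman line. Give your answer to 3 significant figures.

C = D/d = 46.0/5.3 = 8.6792; K_W = (4C−1)/(4C−4)+0.615/C = 1.1685; K_s = 1+0.5/C = 1.0576
F_a = (F_max−F_min)/2 = 281.5 N; F_m = (F_max+F_min)/2 = 868.5 N
τ_a = K_W·8F_aD/(πd³) = 1.1685 × 221.49 = 258.81 MPa
τ_m = K_s·8F_mD/(πd³) = 1.0576 × 683.35 = 722.71 MPa
Goodman: 1/n_f = τ_a/S_se + τ_m/S_su = 258.81/478 + 722.71/1270 = 0.54145 + 0.56906 = 1.1105
n_f = 1/1.1105 = 0.9005

0.900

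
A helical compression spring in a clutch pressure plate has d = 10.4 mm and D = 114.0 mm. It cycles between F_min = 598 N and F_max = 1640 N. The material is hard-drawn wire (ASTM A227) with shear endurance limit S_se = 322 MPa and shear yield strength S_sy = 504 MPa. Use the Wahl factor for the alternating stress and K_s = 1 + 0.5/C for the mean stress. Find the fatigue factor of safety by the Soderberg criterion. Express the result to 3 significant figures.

0.933

C = D/d = 114.0/10.4 = 10.9615; K_W = (4C−1)/(4C−4)+0.615/C = 1.1314; K_s = 1+0.5/C = 1.0456
F_a = (F_max−F_min)/2 = 521 N; F_m = (F_max+F_min)/2 = 1119 N
τ_a = K_W·8F_aD/(πd³) = 1.1314 × 134.46 = 152.12 MPa
τ_m = K_s·8F_mD/(πd³) = 1.0456 × 288.79 = 301.96 MPa
Soderberg: 1/n_f = τ_a/S_se + τ_m/S_sy = 152.12/322 + 301.96/504 = 0.47243 + 0.59912 = 1.0716
n_f = 1/1.0716 = 0.9332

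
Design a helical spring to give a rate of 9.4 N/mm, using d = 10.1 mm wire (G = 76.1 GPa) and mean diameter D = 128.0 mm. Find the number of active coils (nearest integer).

5

N_a = Gd⁴/(8D³k) = (76.1×10³ × 10.1⁴)/(8 × 128.0³ × 9.4)
    = 7.919e+08 / 1.57706e+08 = 5.021 → 5 coils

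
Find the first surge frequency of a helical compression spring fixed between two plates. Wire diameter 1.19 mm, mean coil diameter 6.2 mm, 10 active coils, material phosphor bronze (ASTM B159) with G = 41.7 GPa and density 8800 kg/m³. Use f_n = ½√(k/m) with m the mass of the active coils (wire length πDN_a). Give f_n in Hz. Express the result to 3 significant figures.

k = Gd⁴/(8D³N_a) = (41.7×10³)(1.19⁴)/(8·6.2³·10) = 4.3859 N/mm = 4385.9 N/m
Wire length L = πDN_a = π·6.2·10 = 194.78 mm
m = ρ·(πd²/4)·L = 8800 × 1.1122×10⁻⁶ m² × 0.19478 m = 0.0019064 kg
f_n = ½√(k/m) = 0.5·√(4385.9/0.0019064) = 0.5·√(2.3007e+06) = 758.39 Hz

758 Hz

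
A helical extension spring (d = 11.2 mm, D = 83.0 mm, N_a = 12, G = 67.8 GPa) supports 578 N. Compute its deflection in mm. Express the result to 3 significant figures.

k = Gd⁴/(8D³N_a) = (67.8×10³)(11.2⁴)/(8·83.0³·12) = 19.436 N/mm
δ = F/k = 578 / 19.436 = 29.739 mm

29.7 mm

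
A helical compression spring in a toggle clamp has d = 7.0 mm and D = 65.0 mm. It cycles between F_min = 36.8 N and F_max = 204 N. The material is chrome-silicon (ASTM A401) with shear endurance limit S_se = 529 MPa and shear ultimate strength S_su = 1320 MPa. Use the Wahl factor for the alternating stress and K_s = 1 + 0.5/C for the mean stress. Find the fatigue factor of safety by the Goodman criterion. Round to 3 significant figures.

C = D/d = 65.0/7.0 = 9.2857; K_W = (4C−1)/(4C−4)+0.615/C = 1.1567; K_s = 1+0.5/C = 1.0538
F_a = (F_max−F_min)/2 = 83.6 N; F_m = (F_max+F_min)/2 = 120.4 N
τ_a = K_W·8F_aD/(πd³) = 1.1567 × 40.343 = 46.666 MPa
τ_m = K_s·8F_mD/(πd³) = 1.0538 × 58.101 = 61.23 MPa
Goodman: 1/n_f = τ_a/S_se + τ_m/S_su = 46.666/529 + 61.23/1320 = 0.08822 + 0.04639 = 0.1346
n_f = 1/0.1346 = 7.429

7.43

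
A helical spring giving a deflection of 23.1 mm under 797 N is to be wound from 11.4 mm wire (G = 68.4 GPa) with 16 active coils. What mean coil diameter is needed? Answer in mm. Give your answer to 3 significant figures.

Required rate k = F/δ = 797/23.1 = 34.502 N/mm
D = (Gd⁴/(8N_a·k))^(1/3) = (68.4×10³·11.4⁴/(8·16·34.502))^(1/3)
  = (261589)^(1/3) = 63.9548 mm

64.0 mm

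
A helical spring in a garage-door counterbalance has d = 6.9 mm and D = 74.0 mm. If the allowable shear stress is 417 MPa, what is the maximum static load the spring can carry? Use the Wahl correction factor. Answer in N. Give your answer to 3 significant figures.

C = D/d = 74.0/6.9 = 10.7246
K_W = (4C−1)/(4C−4) + 0.615/C = 41.899/38.899 + 0.0573 = 1.1345
τ_max = K·8FD/(πd³) → F_max = τ_allow·πd³/(8DK)
F_max = 417·π·6.9³/(8·74.0·1.1345) = 4.3036e+05/671.61 = 640.8 N

641 N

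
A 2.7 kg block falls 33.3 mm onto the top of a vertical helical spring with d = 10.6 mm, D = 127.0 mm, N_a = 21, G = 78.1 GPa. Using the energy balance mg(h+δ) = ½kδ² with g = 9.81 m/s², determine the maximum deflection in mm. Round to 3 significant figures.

35.7 mm

k = Gd⁴/(8D³N_a) = (78.1×10³)(10.6⁴)/(8·127.0³·21) = 2.8652 N/mm
W = mg = 2.7 × 9.81 = 26.487 N
½kδ² − Wδ − Wh = 0 → δ = (W + √(W² + 2kWh))/k
δ = (26.487 + √(701.56 + 5054.3))/2.8652 = (26.487 + 75.867)/2.8652 = 35.723 mm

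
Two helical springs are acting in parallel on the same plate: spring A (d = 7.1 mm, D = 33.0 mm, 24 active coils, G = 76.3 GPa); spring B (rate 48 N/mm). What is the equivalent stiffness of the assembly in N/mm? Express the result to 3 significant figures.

76.1 N/mm

k_A = Gd⁴/(8D³N_a) = (76.3×10³)(7.1⁴)/(8·33.0³·24) = 28.101 N/mm
Parallel: k_eq = 28.101 + 48 = 76.101 N/mm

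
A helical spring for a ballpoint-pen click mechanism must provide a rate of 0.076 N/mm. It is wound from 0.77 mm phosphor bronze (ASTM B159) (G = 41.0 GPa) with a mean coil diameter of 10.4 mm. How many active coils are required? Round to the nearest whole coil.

N_a = Gd⁴/(8D³k) = (41.0×10³ × 0.77⁴)/(8 × 10.4³ × 0.076)
    = 14412.7 / 683.917 = 21.07 → 21 coils

21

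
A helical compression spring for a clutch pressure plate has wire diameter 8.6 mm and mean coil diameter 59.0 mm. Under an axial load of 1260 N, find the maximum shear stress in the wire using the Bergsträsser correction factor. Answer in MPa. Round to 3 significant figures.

359 MPa

Spring index C = D/d = 59.0/8.6 = 6.8605
K_B = (4C+2)/(4C−3) = 29.442/24.442 = 1.2046
τ₀ = 8FD/(πd³) = 8·1260·59.0/(π·8.6³) = 594720/1998.2 = 297.62 MPa
τ_max = K·τ₀ = 1.2046 × 297.62 = 358.51 MPa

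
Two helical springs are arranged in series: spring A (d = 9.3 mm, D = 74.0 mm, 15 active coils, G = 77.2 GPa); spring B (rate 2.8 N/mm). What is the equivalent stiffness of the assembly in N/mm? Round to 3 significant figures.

2.27 N/mm

k_A = Gd⁴/(8D³N_a) = (77.2×10³)(9.3⁴)/(8·74.0³·15) = 11.876 N/mm
Series: 1/k_eq = 1/11.876 + 1/2.8 = 0.44135; k_eq = 2.2658 N/mm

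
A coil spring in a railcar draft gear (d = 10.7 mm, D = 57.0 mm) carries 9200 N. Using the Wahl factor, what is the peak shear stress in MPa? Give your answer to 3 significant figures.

Spring index C = D/d = 57.0/10.7 = 5.3271
K_W = (4C−1)/(4C−4) + 0.615/C = 20.308/17.308 + 0.1154 = 1.2888
τ₀ = 8FD/(πd³) = 8·9200·57.0/(π·10.7³) = 4.1952e+06/3848.6 = 1090.1 MPa
τ_max = K·τ₀ = 1.2888 × 1090.1 = 1404.8 MPa

1400 MPa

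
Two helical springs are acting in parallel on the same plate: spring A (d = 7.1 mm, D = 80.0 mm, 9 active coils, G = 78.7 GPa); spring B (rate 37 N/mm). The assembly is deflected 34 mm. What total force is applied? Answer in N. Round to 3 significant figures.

k_A = Gd⁴/(8D³N_a) = (78.7×10³)(7.1⁴)/(8·80.0³·9) = 5.4251 N/mm
Parallel: k_eq = 5.4251 + 37 = 42.425 N/mm
F = k_eq·δ = 42.425·34 = 1442.5 N

1440 N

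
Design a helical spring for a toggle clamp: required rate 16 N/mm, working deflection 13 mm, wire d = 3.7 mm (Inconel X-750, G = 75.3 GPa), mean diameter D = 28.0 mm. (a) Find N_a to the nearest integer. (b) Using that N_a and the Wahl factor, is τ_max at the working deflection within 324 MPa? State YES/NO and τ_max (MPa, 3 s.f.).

(a) 5 coils; (b) NO, τ_max = 352 MPa

N_a = Gd⁴/(8D³k) = (75.3×10³)(3.7⁴)/(8·28.0³·16) = 5.022 → N_a = 5
Actual rate k = Gd⁴/(8D³·5) = 16.072 N/mm
Working load F = kδ = 16.072·13 = 208.93 N
C = 28.0/3.7 = 7.5676; K_W = (4C−1)/(4C−4)+0.615/C = 1.1955
τ_max = K_W·8FD/(πd³) = 1.1955·294.11 = 351.59 MPa
τ_max > 324 MPa → exceeds allowable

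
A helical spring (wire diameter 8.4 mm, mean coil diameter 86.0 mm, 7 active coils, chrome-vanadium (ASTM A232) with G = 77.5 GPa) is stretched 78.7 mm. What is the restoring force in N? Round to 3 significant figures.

k = Gd⁴/(8D³N_a) = (77.5×10³)(8.4⁴)/(8·86.0³·7) = 10.833 N/mm
F = k·δ = 10.833 × 78.7 = 852.53 N

853 N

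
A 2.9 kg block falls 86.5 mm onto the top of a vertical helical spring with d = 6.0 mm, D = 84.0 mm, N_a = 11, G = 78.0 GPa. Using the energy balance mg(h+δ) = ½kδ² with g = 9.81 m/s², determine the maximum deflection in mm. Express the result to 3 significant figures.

k = Gd⁴/(8D³N_a) = (78.0×10³)(6.0⁴)/(8·84.0³·11) = 1.9381 N/mm
W = mg = 2.9 × 9.81 = 28.449 N
½kδ² − Wδ − Wh = 0 → δ = (W + √(W² + 2kWh))/k
δ = (28.449 + √(809.35 + 9538.77))/1.9381 = (28.449 + 101.73)/1.9381 = 67.166 mm

67.2 mm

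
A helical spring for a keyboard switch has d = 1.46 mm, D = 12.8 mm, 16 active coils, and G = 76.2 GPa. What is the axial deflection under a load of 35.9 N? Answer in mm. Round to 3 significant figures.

k = Gd⁴/(8D³N_a) = (76.2×10³)(1.46⁴)/(8·12.8³·16) = 1.2898 N/mm
δ = F/k = 35.9 / 1.2898 = 27.834 mm

27.8 mm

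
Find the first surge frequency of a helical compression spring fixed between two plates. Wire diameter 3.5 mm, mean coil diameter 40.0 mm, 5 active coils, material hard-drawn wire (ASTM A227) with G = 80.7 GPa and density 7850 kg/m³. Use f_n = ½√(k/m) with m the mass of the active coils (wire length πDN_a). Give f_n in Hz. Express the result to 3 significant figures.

158 Hz

k = Gd⁴/(8D³N_a) = (80.7×10³)(3.5⁴)/(8·40.0³·5) = 4.7305 N/mm = 4730.5 N/m
Wire length L = πDN_a = π·40.0·5 = 628.32 mm
m = ρ·(πd²/4)·L = 7850 × 9.6211×10⁻⁶ m² × 0.62832 m = 0.047454 kg
f_n = ½√(k/m) = 0.5·√(4730.5/0.047454) = 0.5·√(99685) = 157.86 Hz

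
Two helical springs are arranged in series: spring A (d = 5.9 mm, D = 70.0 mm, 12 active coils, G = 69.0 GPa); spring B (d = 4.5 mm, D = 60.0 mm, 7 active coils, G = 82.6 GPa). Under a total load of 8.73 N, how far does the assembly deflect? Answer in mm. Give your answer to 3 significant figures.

6.56 mm

k_A = Gd⁴/(8D³N_a) = (69.0×10³)(5.9⁴)/(8·70.0³·12) = 2.5392 N/mm
k_B = Gd⁴/(8D³N_a) = (82.6×10³)(4.5⁴)/(8·60.0³·7) = 2.8002 N/mm
Series: 1/k_eq = 1/2.5392 + 1/2.8002 = 0.75095; k_eq = 1.3317 N/mm
δ = F/k_eq = 8.73/1.3317 = 6.5558 mm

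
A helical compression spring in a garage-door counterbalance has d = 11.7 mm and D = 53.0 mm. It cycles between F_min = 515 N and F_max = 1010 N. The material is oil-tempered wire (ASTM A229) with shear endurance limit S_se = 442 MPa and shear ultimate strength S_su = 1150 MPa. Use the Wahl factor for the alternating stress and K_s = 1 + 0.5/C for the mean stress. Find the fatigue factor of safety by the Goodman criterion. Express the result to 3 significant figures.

C = D/d = 53.0/11.7 = 4.5299; K_W = (4C−1)/(4C−4)+0.615/C = 1.3482; K_s = 1+0.5/C = 1.1104
F_a = (F_max−F_min)/2 = 247.5 N; F_m = (F_max+F_min)/2 = 762.5 N
τ_a = K_W·8F_aD/(πd³) = 1.3482 × 20.856 = 28.119 MPa
τ_m = K_s·8F_mD/(πd³) = 1.1104 × 64.254 = 71.346 MPa
Goodman: 1/n_f = τ_a/S_se + τ_m/S_su = 28.119/442 + 71.346/1150 = 0.06362 + 0.06204 = 0.12566
n_f = 1/0.12566 = 7.958

7.96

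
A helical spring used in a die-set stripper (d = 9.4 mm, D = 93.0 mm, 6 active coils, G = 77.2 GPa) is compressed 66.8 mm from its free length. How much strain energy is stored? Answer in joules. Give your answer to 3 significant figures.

34.8 J

k = Gd⁴/(8D³N_a) = (77.2×10³)(9.4⁴)/(8·93.0³·6) = 15.611 N/mm
U = ½kδ² = 0.5 × 15.611 × 66.8² = 34831 N·mm = 34.831 J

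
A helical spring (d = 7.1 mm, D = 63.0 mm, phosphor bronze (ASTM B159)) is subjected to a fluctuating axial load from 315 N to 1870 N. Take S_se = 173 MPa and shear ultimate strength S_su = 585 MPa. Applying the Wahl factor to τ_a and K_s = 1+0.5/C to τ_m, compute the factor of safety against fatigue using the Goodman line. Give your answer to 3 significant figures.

C = D/d = 63.0/7.1 = 8.8732; K_W = (4C−1)/(4C−4)+0.615/C = 1.1646; K_s = 1+0.5/C = 1.0563
F_a = (F_max−F_min)/2 = 777.5 N; F_m = (F_max+F_min)/2 = 1092.5 N
τ_a = K_W·8F_aD/(πd³) = 1.1646 × 348.5 = 405.86 MPa
τ_m = K_s·8F_mD/(πd³) = 1.0563 × 489.7 = 517.29 MPa
Goodman: 1/n_f = τ_a/S_se + τ_m/S_su = 405.86/173 + 517.29/585 = 2.34598 + 0.88426 = 3.2302
n_f = 1/3.2302 = 0.3096

0.310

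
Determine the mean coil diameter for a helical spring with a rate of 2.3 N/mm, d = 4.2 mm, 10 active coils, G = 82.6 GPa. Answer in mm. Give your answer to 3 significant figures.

D = (Gd⁴/(8N_a·k))^(1/3) = (82.6×10³·4.2⁴/(8·10·2.3))^(1/3)
  = (139688)^(1/3) = 51.8864 mm

51.9 mm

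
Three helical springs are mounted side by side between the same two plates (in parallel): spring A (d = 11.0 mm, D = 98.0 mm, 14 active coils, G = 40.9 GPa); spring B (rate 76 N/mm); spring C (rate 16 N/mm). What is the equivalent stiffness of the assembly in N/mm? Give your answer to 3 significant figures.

97.7 N/mm

k_A = Gd⁴/(8D³N_a) = (40.9×10³)(11.0⁴)/(8·98.0³·14) = 5.6806 N/mm
Parallel: k_eq = 5.6806 + 76 + 16 = 97.681 N/mm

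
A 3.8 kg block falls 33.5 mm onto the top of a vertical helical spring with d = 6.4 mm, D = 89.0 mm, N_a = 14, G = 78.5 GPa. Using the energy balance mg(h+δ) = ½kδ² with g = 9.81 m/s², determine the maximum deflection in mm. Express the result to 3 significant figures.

67.0 mm

k = Gd⁴/(8D³N_a) = (78.5×10³)(6.4⁴)/(8·89.0³·14) = 1.668 N/mm
W = mg = 3.8 × 9.81 = 37.278 N
½kδ² − Wδ − Wh = 0 → δ = (W + √(W² + 2kWh))/k
δ = (37.278 + √(1389.6 + 4166.09))/1.668 = (37.278 + 74.537)/1.668 = 67.034 mm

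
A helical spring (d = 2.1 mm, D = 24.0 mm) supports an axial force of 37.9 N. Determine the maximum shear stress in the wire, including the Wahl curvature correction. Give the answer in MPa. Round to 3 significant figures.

Spring index C = D/d = 24.0/2.1 = 11.4286
K_W = (4C−1)/(4C−4) + 0.615/C = 44.714/41.714 + 0.0538 = 1.1257
τ₀ = 8FD/(πd³) = 8·37.9·24.0/(π·2.1³) = 7276.8/29.094 = 250.11 MPa
τ_max = K·τ₀ = 1.1257 × 250.11 = 281.56 MPa

282 MPa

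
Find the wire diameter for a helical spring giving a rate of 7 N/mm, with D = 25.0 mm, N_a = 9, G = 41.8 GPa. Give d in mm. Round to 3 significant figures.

3.70 mm

d = (8D³N_a·k / G)^(1/4) = (8·25.0³·9·7 / (41.8×10³))^0.25
  = (188.4)^0.25 = 3.7048 mm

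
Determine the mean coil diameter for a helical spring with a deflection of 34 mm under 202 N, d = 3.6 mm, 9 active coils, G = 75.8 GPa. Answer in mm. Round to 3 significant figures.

31.0 mm

Required rate k = F/δ = 202/34 = 5.9412 N/mm
D = (Gd⁴/(8N_a·k))^(1/3) = (75.8×10³·3.6⁴/(8·9·5.9412))^(1/3)
  = (29762.8)^(1/3) = 30.9902 mm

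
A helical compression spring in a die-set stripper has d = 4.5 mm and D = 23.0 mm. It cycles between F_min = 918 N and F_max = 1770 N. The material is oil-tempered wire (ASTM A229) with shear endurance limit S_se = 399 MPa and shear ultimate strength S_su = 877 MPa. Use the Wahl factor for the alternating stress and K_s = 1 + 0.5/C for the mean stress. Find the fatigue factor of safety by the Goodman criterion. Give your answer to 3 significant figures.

C = D/d = 23.0/4.5 = 5.1111; K_W = (4C−1)/(4C−4)+0.615/C = 1.3028; K_s = 1+0.5/C = 1.0978
F_a = (F_max−F_min)/2 = 426 N; F_m = (F_max+F_min)/2 = 1344 N
τ_a = K_W·8F_aD/(πd³) = 1.3028 × 273.8 = 356.7 MPa
τ_m = K_s·8F_mD/(πd³) = 1.0978 × 863.83 = 948.34 MPa
Goodman: 1/n_f = τ_a/S_se + τ_m/S_su = 356.7/399 + 948.34/877 = 0.89399 + 1.08134 = 1.9753
n_f = 1/1.9753 = 0.5062

0.506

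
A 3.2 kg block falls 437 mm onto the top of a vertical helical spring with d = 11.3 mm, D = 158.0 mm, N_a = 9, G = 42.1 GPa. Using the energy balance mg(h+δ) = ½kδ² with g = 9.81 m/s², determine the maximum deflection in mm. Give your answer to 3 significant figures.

k = Gd⁴/(8D³N_a) = (42.1×10³)(11.3⁴)/(8·158.0³·9) = 2.4171 N/mm
W = mg = 3.2 × 9.81 = 31.392 N
½kδ² − Wδ − Wh = 0 → δ = (W + √(W² + 2kWh))/k
δ = (31.392 + √(985.46 + 66316.6))/2.4171 = (31.392 + 259.43)/2.4171 = 120.32 mm

120 mm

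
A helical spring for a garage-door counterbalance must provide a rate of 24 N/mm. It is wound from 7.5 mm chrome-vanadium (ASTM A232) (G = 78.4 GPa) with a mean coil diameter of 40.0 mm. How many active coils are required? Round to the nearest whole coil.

N_a = Gd⁴/(8D³k) = (78.4×10³ × 7.5⁴)/(8 × 40.0³ × 24)
    = 2.48062e+08 / 1.2288e+07 = 20.19 → 20 coils

20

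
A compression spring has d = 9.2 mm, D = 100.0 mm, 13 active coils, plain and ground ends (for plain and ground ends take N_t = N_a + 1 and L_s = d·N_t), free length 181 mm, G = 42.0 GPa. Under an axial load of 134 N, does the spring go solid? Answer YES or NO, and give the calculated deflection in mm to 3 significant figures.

k = Gd⁴/(8D³N_a) = (42.0×10³)(9.2⁴)/(8·100.0³·13) = 2.8931 N/mm
N_t = 14; L_s = 9.2·14 = 128.8 mm; δ_solid = L₀ − L_s = 181 − 128.8 = 52.2 mm
δ = F/k = 134/2.8931 = 46.317 mm
δ < δ_solid → spring does not go solid

NO, δ = 46.3 mm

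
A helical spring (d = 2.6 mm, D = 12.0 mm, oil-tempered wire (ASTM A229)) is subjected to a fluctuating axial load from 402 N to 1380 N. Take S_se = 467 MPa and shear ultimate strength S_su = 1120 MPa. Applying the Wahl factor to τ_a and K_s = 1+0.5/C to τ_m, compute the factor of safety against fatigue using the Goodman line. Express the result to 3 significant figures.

0.252

C = D/d = 12.0/2.6 = 4.6154; K_W = (4C−1)/(4C−4)+0.615/C = 1.3407; K_s = 1+0.5/C = 1.1083
F_a = (F_max−F_min)/2 = 489 N; F_m = (F_max+F_min)/2 = 891 N
τ_a = K_W·8F_aD/(πd³) = 1.3407 × 850.18 = 1139.8 MPa
τ_m = K_s·8F_mD/(πd³) = 1.1083 × 1549.1 = 1716.9 MPa
Goodman: 1/n_f = τ_a/S_se + τ_m/S_su = 1139.8/467 + 1716.9/1120 = 2.44075 + 1.53296 = 3.9737
n_f = 1/3.9737 = 0.2517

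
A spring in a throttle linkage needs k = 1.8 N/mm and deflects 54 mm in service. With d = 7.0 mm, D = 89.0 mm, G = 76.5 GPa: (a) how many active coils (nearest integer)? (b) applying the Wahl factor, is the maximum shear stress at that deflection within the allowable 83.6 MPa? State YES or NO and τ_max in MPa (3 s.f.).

N_a = Gd⁴/(8D³k) = (76.5×10³)(7.0⁴)/(8·89.0³·1.8) = 18.09 → N_a = 18
Actual rate k = Gd⁴/(8D³·18) = 1.8093 N/mm
Working load F = kδ = 1.8093·54 = 97.705 N
C = 89.0/7.0 = 12.7143; K_W = (4C−1)/(4C−4)+0.615/C = 1.1124
τ_max = K_W·8FD/(πd³) = 1.1124·64.558 = 71.814 MPa
τ_max ≤ 83.6 MPa → acceptable

(a) 18 coils; (b) YES, τ_max = 71.8 MPa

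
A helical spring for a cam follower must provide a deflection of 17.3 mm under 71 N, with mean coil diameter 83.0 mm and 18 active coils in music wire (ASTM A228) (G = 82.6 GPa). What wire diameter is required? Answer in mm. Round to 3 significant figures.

Required rate k = F/δ = 71/17.3 = 4.104 N/mm
d = (8D³N_a·k / G)^(1/4) = (8·83.0³·18·4.104 / (82.6×10³))^0.25
  = (4091)^0.25 = 7.9976 mm

8.00 mm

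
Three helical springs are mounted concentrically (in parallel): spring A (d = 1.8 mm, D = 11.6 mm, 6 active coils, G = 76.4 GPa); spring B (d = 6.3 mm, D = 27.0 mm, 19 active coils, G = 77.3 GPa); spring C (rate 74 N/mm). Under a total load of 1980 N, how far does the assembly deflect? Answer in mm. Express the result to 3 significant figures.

15.8 mm

k_A = Gd⁴/(8D³N_a) = (76.4×10³)(1.8⁴)/(8·11.6³·6) = 10.705 N/mm
k_B = Gd⁴/(8D³N_a) = (77.3×10³)(6.3⁴)/(8·27.0³·19) = 40.701 N/mm
Parallel: k_eq = 10.705 + 40.701 + 74 = 125.41 N/mm
δ = F/k_eq = 1980/125.41 = 15.789 mm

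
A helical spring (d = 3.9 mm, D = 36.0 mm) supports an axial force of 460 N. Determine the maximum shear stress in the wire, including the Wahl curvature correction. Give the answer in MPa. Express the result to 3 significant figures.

823 MPa

Spring index C = D/d = 36.0/3.9 = 9.2308
K_W = (4C−1)/(4C−4) + 0.615/C = 35.923/32.923 + 0.0666 = 1.1577
τ₀ = 8FD/(πd³) = 8·460·36.0/(π·3.9³) = 132480/186.36 = 710.9 MPa
τ_max = K·τ₀ = 1.1577 × 710.9 = 823.04 MPa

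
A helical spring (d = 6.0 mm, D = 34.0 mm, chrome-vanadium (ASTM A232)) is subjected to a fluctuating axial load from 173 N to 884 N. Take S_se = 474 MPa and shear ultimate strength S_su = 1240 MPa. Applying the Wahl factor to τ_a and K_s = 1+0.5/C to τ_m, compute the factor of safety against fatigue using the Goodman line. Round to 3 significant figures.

C = D/d = 34.0/6.0 = 5.6667; K_W = (4C−1)/(4C−4)+0.615/C = 1.2692; K_s = 1+0.5/C = 1.0882
F_a = (F_max−F_min)/2 = 355.5 N; F_m = (F_max+F_min)/2 = 528.5 N
τ_a = K_W·8F_aD/(πd³) = 1.2692 × 142.5 = 180.86 MPa
τ_m = K_s·8F_mD/(πd³) = 1.0882 × 211.84 = 230.53 MPa
Goodman: 1/n_f = τ_a/S_se + τ_m/S_su = 180.86/474 + 230.53/1240 = 0.38157 + 0.18591 = 0.56748
n_f = 1/0.56748 = 1.762

1.76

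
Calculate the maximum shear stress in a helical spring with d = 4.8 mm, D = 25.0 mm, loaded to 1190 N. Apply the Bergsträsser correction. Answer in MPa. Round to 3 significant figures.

877 MPa

Spring index C = D/d = 25.0/4.8 = 5.2083
K_B = (4C+2)/(4C−3) = 22.833/17.833 = 1.2804
τ₀ = 8FD/(πd³) = 8·1190·25.0/(π·4.8³) = 238000/347.44 = 685.02 MPa
τ_max = K·τ₀ = 1.2804 × 685.02 = 877.08 MPa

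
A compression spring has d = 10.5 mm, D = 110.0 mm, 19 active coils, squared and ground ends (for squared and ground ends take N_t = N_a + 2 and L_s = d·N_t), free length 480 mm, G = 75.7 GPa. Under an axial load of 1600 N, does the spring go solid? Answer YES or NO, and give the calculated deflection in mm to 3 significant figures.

k = Gd⁴/(8D³N_a) = (75.7×10³)(10.5⁴)/(8·110.0³·19) = 4.5481 N/mm
N_t = 21; L_s = 10.5·21 = 220.5 mm; δ_solid = L₀ − L_s = 480 − 220.5 = 259.5 mm
δ = F/k = 1600/4.5481 = 351.79 mm
δ ≥ δ_solid → spring goes solid

YES, δ = 352 mm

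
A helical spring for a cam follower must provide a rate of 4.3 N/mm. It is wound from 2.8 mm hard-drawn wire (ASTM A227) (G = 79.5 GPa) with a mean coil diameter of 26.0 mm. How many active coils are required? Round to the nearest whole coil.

8

N_a = Gd⁴/(8D³k) = (79.5×10³ × 2.8⁴)/(8 × 26.0³ × 4.3)
    = 4.88652e+06 / 604614 = 8.082 → 8 coils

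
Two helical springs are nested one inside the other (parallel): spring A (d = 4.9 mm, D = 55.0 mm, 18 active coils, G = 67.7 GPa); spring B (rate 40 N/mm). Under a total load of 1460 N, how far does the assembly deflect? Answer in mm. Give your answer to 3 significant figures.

35.1 mm

k_A = Gd⁴/(8D³N_a) = (67.7×10³)(4.9⁴)/(8·55.0³·18) = 1.629 N/mm
Parallel: k_eq = 1.629 + 40 = 41.629 N/mm
δ = F/k_eq = 1460/41.629 = 35.072 mm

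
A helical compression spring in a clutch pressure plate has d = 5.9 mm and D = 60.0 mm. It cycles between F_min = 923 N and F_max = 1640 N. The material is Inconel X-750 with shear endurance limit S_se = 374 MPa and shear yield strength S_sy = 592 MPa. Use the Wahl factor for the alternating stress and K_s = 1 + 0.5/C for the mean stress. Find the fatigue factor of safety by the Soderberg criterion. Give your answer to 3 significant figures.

C = D/d = 60.0/5.9 = 10.1695; K_W = (4C−1)/(4C−4)+0.615/C = 1.1423; K_s = 1+0.5/C = 1.0492
F_a = (F_max−F_min)/2 = 358.5 N; F_m = (F_max+F_min)/2 = 1281.5 N
τ_a = K_W·8F_aD/(πd³) = 1.1423 × 266.7 = 304.64 MPa
τ_m = K_s·8F_mD/(πd³) = 1.0492 × 953.35 = 1000.2 MPa
Soderberg: 1/n_f = τ_a/S_se + τ_m/S_sy = 304.64/374 + 1000.2/592 = 0.81456 + 1.68957 = 2.5041
n_f = 1/2.5041 = 0.3993

0.399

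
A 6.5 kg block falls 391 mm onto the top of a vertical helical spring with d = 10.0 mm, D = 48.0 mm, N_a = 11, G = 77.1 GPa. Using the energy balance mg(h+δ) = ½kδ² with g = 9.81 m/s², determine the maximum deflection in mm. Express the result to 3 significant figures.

k = Gd⁴/(8D³N_a) = (77.1×10³)(10.0⁴)/(8·48.0³·11) = 79.222 N/mm
W = mg = 6.5 × 9.81 = 63.765 N
½kδ² − Wδ − Wh = 0 → δ = (W + √(W² + 2kWh))/k
δ = (63.765 + √(4066 + 3.95036e+06))/79.222 = (63.765 + 1988.6)/79.222 = 25.906 mm

25.9 mm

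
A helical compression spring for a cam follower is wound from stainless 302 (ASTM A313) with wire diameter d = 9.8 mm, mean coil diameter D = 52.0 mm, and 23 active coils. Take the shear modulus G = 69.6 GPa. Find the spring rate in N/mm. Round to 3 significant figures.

k = Gd⁴/(8D³N_a) = (69.6×10³ × 9.8⁴) / (8 × 52.0³ × 23)
  = 6.41968e+08 / 2.58719e+07 = 24.813 N/mm

24.8 N/mm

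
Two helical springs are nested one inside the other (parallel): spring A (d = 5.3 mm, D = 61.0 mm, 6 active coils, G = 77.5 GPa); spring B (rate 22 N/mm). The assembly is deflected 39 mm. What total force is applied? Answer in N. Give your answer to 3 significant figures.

k_A = Gd⁴/(8D³N_a) = (77.5×10³)(5.3⁴)/(8·61.0³·6) = 5.6127 N/mm
Parallel: k_eq = 5.6127 + 22 = 27.613 N/mm
F = k_eq·δ = 27.613·39 = 1076.9 N

1080 N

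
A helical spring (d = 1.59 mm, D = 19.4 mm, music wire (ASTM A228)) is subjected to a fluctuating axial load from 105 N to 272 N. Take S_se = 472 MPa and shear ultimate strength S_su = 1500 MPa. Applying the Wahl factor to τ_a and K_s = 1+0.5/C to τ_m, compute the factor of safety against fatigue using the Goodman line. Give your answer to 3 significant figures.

0.248

C = D/d = 19.4/1.59 = 12.2013; K_W = (4C−1)/(4C−4)+0.615/C = 1.1174; K_s = 1+0.5/C = 1.0410
F_a = (F_max−F_min)/2 = 83.5 N; F_m = (F_max+F_min)/2 = 188.5 N
τ_a = K_W·8F_aD/(πd³) = 1.1174 × 1026.2 = 1146.6 MPa
τ_m = K_s·8F_mD/(πd³) = 1.0410 × 2316.7 = 2411.6 MPa
Goodman: 1/n_f = τ_a/S_se + τ_m/S_su = 1146.6/472 + 2411.6/1500 = 2.42934 + 1.60773 = 4.0371
n_f = 1/4.0371 = 0.2477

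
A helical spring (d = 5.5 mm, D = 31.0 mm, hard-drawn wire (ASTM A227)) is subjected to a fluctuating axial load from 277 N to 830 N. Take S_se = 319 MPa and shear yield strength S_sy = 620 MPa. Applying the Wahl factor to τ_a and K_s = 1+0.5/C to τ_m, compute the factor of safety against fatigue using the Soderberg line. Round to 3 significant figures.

C = D/d = 31.0/5.5 = 5.6364; K_W = (4C−1)/(4C−4)+0.615/C = 1.2709; K_s = 1+0.5/C = 1.0887
F_a = (F_max−F_min)/2 = 276.5 N; F_m = (F_max+F_min)/2 = 553.5 N
τ_a = K_W·8F_aD/(πd³) = 1.2709 × 131.19 = 166.73 MPa
τ_m = K_s·8F_mD/(πd³) = 1.0887 × 262.62 = 285.92 MPa
Soderberg: 1/n_f = τ_a/S_se + τ_m/S_sy = 166.73/319 + 285.92/620 = 0.52266 + 0.46116 = 0.98382
n_f = 1/0.98382 = 1.016

1.02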